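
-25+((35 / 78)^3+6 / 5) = -56257313 / 2372760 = -23.71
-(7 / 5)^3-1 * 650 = -81593 / 125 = -652.74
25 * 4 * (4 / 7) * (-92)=-36800 / 7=-5257.14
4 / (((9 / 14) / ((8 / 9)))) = 448 / 81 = 5.53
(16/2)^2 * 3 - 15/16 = 3057/16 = 191.06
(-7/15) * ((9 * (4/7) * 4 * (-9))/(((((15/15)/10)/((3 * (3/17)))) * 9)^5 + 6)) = 8640000/2019857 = 4.28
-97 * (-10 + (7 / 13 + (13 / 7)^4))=-7369090 / 31213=-236.09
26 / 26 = 1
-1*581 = -581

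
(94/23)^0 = 1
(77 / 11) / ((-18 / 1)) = -7 / 18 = -0.39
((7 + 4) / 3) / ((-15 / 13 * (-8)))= 143 / 360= 0.40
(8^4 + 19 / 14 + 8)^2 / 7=3303375625 / 1372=2407708.18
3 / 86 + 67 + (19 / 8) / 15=346717 / 5160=67.19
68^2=4624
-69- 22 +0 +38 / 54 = -2438 / 27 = -90.30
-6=-6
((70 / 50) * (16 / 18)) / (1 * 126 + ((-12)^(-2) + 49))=896 / 126005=0.01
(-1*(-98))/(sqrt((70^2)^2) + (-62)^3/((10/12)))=-0.00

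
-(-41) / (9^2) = 41 / 81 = 0.51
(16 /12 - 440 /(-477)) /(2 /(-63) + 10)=1883 /8321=0.23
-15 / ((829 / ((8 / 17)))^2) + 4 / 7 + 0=794443876 / 1390288543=0.57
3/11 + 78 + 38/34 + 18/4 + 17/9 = 288733/3366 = 85.78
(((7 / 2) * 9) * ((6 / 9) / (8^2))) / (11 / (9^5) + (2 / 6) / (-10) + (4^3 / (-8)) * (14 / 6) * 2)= -6200145 / 706065056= -0.01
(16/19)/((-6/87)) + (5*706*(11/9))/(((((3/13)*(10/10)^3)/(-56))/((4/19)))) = -113079224/513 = -220427.34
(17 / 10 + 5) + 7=137 / 10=13.70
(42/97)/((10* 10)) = 21/4850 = 0.00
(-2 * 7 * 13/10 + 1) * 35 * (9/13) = -5418/13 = -416.77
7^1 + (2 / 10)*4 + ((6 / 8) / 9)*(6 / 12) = 941 / 120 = 7.84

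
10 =10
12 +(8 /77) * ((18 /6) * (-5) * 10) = -276 /77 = -3.58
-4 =-4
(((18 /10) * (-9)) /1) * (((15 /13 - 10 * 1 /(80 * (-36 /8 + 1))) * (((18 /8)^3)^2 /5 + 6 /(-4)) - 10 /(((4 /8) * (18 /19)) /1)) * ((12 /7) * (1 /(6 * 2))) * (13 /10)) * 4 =-4814216433 /50176000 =-95.95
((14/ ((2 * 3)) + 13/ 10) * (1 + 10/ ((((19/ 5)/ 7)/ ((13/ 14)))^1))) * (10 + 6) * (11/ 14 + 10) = 22647584/ 1995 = 11352.17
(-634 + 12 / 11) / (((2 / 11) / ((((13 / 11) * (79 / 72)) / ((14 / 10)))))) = -17874935 / 5544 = -3224.19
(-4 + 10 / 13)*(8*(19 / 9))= -2128 / 39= -54.56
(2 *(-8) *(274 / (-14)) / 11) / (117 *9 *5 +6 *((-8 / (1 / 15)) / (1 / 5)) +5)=1096 / 64295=0.02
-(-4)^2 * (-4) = 64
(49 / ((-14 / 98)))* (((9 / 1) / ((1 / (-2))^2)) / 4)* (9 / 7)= -3969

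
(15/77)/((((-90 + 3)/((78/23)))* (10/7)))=-39/7337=-0.01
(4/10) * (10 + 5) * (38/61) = 228/61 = 3.74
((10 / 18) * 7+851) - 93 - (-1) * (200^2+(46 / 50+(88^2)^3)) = 104490928698032 / 225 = 464404127546.81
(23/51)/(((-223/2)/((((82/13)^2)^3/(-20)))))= 3496076721376/274476493785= 12.74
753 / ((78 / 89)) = 22339 / 26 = 859.19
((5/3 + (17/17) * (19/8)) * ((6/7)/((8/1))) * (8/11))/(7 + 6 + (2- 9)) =97/1848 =0.05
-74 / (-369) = 74 / 369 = 0.20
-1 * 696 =-696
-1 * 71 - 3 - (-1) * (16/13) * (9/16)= -953/13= -73.31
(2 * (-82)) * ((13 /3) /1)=-710.67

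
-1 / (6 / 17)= -17 / 6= -2.83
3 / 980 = 0.00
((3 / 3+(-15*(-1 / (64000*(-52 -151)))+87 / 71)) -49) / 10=-8629286613 / 1844864000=-4.68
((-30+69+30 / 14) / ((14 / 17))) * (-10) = -24480 / 49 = -499.59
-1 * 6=-6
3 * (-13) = -39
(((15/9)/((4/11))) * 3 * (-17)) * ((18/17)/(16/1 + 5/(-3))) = -1485/86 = -17.27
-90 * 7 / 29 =-630 / 29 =-21.72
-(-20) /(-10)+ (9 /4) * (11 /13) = -5 /52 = -0.10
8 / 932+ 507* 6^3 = 25516298 / 233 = 109512.01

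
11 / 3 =3.67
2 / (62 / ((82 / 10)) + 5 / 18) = 1476 / 5785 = 0.26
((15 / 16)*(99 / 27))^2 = 3025 / 256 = 11.82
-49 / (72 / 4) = -49 / 18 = -2.72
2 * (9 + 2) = 22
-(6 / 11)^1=-6 / 11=-0.55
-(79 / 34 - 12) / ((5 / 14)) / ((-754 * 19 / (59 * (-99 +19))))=1087016 / 121771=8.93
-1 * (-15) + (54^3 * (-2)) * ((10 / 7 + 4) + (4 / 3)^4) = -2704922.14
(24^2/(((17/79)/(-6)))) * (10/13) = -2730240/221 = -12354.03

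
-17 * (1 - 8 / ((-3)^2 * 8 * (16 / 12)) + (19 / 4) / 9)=-221 / 9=-24.56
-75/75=-1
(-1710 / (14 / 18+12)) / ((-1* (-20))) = -1539 / 230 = -6.69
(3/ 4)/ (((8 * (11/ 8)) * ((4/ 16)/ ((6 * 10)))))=180/ 11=16.36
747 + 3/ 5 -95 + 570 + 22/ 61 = 373003/ 305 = 1222.96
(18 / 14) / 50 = 9 / 350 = 0.03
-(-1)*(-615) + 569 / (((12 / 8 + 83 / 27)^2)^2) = -2284252080951 / 3722098081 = -613.70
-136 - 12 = -148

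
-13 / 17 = -0.76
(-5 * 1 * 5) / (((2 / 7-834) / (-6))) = -525 / 2918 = -0.18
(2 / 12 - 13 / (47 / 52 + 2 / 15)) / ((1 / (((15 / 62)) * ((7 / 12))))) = -2101085 / 1203792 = -1.75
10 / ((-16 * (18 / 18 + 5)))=-5 / 48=-0.10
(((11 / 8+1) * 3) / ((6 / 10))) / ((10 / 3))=57 / 16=3.56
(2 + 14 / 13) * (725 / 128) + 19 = 7577 / 208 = 36.43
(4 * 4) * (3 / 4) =12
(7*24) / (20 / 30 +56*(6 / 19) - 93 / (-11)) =6.27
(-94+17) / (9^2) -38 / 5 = -3463 / 405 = -8.55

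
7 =7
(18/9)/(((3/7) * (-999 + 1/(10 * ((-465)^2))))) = -10090500/2160087749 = -0.00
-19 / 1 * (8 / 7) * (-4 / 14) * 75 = 22800 / 49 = 465.31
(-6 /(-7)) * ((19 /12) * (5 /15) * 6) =2.71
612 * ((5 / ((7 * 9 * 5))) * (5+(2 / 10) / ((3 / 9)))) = 272 / 5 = 54.40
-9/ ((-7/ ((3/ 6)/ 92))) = 0.01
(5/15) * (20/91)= 20/273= 0.07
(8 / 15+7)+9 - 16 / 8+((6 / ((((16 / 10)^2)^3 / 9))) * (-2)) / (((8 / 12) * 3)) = 22245571 / 1966080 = 11.31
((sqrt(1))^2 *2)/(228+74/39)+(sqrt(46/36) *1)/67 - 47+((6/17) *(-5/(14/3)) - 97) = -77017782/533477+sqrt(46)/402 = -144.35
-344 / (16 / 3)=-129 / 2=-64.50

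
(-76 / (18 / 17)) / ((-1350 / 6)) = 646 / 2025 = 0.32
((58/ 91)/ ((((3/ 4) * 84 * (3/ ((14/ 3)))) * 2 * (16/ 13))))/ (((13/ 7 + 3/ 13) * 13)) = 29/ 123120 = 0.00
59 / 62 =0.95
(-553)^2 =305809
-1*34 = -34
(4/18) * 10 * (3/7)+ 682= 14342/21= 682.95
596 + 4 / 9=5368 / 9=596.44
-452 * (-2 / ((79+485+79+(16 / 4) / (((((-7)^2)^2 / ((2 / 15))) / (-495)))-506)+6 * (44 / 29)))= 62944616 / 10165381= 6.19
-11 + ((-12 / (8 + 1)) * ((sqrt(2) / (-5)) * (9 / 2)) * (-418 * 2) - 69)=-5016 * sqrt(2) / 5 - 80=-1498.74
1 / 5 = 0.20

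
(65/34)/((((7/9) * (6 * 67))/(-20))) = -975/7973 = -0.12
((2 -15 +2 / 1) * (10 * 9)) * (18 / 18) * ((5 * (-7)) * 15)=519750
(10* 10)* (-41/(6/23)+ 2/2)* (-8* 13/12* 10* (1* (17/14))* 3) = 103538500/21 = 4930404.76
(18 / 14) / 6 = 3 / 14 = 0.21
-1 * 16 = -16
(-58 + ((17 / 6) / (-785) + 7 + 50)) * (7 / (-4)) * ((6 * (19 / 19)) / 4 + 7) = 562513 / 37680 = 14.93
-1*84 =-84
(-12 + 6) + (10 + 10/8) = 21/4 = 5.25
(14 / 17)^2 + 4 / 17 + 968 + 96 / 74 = 10374464 / 10693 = 970.21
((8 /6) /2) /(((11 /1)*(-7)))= -2 /231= -0.01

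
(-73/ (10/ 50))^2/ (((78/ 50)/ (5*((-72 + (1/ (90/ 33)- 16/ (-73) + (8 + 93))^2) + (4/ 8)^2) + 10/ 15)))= 3071922189625/ 702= 4375957535.08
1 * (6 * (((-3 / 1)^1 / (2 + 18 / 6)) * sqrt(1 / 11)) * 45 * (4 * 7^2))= -31752 * sqrt(11) / 11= -9573.59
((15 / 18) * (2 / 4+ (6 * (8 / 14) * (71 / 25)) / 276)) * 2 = 4309 / 4830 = 0.89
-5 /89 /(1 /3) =-15 /89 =-0.17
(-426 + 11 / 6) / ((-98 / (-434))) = -78895 / 42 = -1878.45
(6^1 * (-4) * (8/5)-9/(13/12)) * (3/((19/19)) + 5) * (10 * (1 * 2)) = -97152/13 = -7473.23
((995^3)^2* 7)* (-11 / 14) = -10674097602918921875 / 2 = -5337048801459460937.50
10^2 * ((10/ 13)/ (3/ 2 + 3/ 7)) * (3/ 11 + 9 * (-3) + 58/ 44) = -301000/ 297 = -1013.47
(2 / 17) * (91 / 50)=91 / 425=0.21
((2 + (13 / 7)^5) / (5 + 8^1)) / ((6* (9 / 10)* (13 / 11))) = 7423295 / 25563447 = 0.29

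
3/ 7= 0.43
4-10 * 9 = -86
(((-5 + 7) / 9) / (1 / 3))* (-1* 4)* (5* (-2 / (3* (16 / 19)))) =95 / 9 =10.56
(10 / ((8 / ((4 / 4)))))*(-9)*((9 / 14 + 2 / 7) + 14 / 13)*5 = -82125 / 728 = -112.81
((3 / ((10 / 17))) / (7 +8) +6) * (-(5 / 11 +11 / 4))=-44697 / 2200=-20.32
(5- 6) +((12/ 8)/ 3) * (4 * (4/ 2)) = 3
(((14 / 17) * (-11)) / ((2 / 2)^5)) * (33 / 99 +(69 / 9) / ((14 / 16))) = -4202 / 51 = -82.39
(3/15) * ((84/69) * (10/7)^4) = 8000/7889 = 1.01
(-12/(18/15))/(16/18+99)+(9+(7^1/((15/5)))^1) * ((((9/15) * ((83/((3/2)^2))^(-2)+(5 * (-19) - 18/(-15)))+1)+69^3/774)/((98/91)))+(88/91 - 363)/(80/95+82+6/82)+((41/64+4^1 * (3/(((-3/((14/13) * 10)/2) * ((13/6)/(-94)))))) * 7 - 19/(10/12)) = 418973756410833911886487/13953536167637601600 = 30026.35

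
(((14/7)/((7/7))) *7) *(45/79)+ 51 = 58.97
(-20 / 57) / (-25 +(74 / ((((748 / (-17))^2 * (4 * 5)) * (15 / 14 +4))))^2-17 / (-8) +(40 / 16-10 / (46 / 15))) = 217282747264000 / 14636649930403209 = 0.01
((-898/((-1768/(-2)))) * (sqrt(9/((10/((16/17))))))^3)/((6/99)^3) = -3557.51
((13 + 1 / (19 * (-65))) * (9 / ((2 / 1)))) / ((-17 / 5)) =-72243 / 4199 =-17.20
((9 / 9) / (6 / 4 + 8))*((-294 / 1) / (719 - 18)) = -588 / 13319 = -0.04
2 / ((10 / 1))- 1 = -4 / 5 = -0.80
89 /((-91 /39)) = -267 /7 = -38.14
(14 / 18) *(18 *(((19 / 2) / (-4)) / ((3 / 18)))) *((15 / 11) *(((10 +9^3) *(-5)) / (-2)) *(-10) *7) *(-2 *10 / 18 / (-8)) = 430005625 / 88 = 4886427.56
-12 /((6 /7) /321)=-4494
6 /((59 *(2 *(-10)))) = -3 /590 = -0.01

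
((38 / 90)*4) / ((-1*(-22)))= 38 / 495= 0.08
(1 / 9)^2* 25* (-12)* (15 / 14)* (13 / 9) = -3250 / 567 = -5.73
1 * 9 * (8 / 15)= 24 / 5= 4.80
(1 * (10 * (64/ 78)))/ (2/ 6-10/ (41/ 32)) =-13120/ 11947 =-1.10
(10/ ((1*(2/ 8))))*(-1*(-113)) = 4520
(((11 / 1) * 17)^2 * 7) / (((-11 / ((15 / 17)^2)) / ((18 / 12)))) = -51975 / 2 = -25987.50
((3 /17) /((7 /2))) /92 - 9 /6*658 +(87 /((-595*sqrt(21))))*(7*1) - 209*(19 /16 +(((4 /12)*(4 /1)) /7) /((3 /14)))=-560041987 /394128 - 29*sqrt(21) /595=-1421.19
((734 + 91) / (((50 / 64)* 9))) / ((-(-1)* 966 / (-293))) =-35.59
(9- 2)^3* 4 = 1372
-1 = -1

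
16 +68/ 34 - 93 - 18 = -93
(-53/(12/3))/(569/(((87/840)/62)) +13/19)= -29203/750717348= -0.00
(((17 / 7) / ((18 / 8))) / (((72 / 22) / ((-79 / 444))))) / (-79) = 187 / 251748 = 0.00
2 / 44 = 1 / 22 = 0.05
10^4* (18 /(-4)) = -45000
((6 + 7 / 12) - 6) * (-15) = -35 / 4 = -8.75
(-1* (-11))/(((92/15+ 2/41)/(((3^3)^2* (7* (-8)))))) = -138087180/1901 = -72639.23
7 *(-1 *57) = -399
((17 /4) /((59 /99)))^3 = 4767078987 /13144256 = 362.67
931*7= 6517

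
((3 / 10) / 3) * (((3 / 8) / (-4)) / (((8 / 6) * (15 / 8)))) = -3 / 800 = -0.00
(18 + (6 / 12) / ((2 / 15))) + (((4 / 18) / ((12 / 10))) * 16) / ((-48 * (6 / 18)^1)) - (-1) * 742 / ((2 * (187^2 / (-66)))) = 7163483 / 343332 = 20.86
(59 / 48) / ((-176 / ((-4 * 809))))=47731 / 2112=22.60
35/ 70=1/ 2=0.50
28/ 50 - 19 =-461/ 25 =-18.44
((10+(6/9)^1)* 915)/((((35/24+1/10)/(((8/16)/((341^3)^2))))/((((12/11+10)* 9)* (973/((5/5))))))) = 625628102400/3234153031023196337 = 0.00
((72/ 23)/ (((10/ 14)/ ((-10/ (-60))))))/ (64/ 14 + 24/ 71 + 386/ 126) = 375732/ 4101245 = 0.09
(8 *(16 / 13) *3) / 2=14.77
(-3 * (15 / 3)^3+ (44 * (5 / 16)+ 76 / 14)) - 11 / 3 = -30197 / 84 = -359.49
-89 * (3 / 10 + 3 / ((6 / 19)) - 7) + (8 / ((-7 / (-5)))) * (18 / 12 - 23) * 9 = -47422 / 35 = -1354.91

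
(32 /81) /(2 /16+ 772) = 0.00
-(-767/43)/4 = 767/172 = 4.46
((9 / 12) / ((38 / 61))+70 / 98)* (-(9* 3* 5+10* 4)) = -51025 / 152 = -335.69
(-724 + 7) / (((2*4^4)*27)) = -239 / 4608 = -0.05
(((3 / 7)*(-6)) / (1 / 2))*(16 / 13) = -576 / 91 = -6.33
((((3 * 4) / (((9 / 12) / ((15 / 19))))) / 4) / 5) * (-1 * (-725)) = 8700 / 19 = 457.89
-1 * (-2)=2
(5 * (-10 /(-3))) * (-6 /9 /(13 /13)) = -100 /9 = -11.11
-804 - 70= -874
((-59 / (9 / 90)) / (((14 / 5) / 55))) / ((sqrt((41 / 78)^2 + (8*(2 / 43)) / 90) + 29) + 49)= -752461515000 / 5064099229 + 575250*sqrt(78866945) / 5064099229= -147.58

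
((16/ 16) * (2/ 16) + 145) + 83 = 1825/ 8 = 228.12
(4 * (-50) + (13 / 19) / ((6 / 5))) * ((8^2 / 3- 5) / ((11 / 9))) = -1114015 / 418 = -2665.11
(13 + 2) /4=15 /4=3.75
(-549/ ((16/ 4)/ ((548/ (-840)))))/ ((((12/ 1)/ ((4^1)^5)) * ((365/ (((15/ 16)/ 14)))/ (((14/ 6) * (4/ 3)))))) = 33428/ 7665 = 4.36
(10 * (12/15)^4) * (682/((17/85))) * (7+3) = 698368/5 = 139673.60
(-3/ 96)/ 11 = -1/ 352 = -0.00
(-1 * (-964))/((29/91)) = 87724/29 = 3024.97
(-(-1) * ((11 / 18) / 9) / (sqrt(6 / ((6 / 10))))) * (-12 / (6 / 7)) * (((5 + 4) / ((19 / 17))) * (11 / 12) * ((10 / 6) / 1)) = -14399 * sqrt(10) / 12312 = -3.70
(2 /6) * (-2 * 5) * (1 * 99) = -330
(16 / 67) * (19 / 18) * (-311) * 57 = -898168 / 201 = -4468.50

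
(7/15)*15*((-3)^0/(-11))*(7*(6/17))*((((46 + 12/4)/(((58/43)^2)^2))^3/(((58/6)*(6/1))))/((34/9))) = -6219701628651632637874652427/267211068854234286971543552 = -23.28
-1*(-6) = 6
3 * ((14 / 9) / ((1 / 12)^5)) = 1161216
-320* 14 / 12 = -1120 / 3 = -373.33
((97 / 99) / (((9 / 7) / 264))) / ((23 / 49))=266168 / 621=428.61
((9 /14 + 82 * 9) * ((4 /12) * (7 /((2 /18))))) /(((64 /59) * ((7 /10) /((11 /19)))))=100669635 /8512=11826.79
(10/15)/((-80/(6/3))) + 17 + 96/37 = 43463/2220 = 19.58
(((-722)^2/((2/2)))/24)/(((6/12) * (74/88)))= 5734124/111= 51658.77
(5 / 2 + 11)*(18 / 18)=27 / 2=13.50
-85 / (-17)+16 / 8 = 7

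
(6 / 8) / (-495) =-1 / 660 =-0.00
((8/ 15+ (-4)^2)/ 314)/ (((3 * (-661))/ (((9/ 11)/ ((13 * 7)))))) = -124/ 519403885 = -0.00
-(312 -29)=-283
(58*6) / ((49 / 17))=5916 / 49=120.73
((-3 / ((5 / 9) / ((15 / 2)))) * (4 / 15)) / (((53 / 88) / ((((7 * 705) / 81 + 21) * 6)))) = -2335872 / 265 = -8814.61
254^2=64516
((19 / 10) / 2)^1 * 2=19 / 10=1.90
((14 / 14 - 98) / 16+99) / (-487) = -1487 / 7792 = -0.19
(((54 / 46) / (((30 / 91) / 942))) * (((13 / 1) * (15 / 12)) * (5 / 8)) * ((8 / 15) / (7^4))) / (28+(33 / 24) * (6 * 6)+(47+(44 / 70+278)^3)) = 29849625 / 85324038854986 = 0.00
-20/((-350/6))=12/35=0.34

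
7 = 7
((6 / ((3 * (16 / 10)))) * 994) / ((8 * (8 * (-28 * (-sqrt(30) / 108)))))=639 * sqrt(30) / 256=13.67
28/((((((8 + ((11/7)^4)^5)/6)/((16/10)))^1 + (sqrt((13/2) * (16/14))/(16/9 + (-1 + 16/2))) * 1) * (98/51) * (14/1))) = 344714565749530929788747736146090907092080/291151504600752825996825004035991838662483827 - 12763607901146420371555634590940672512 * sqrt(91)/291151504600752825996825004035991838662483827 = 0.00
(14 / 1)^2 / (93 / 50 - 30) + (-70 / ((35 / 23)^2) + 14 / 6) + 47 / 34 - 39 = -17336027 / 239190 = -72.48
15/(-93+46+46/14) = -35/102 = -0.34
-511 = -511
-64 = -64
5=5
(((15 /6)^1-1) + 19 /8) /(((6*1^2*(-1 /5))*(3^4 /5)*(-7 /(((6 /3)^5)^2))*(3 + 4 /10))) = 248000 /28917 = 8.58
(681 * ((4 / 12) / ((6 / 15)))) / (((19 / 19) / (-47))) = -26672.50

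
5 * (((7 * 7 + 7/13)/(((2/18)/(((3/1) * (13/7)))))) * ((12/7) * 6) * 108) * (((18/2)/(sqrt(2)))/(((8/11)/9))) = 5378182920 * sqrt(2)/7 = 1086557032.34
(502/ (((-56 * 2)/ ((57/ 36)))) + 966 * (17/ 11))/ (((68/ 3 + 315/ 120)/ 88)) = 5169.75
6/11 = 0.55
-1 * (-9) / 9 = 1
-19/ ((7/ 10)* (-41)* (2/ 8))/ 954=380/ 136899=0.00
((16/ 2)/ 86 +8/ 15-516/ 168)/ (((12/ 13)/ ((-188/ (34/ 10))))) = 13490269/ 92106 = 146.46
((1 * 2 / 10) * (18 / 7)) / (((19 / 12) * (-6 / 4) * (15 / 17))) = -816 / 3325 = -0.25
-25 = -25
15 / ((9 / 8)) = 40 / 3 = 13.33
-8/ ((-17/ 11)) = 88/ 17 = 5.18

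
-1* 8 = -8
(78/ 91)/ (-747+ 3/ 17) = -17/ 14812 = -0.00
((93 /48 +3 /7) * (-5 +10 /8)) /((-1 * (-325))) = -159 /5824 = -0.03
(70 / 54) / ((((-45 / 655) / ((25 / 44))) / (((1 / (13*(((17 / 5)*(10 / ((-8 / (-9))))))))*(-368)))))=42182000 / 5316597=7.93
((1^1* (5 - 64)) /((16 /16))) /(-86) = 59 /86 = 0.69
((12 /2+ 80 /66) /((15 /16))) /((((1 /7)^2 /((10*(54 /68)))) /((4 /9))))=43904 /33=1330.42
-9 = -9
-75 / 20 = -3.75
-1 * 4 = -4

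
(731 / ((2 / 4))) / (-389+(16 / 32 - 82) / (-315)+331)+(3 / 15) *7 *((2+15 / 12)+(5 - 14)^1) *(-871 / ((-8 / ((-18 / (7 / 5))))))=6543927009 / 582032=11243.24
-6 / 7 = -0.86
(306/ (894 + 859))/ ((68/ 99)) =891/ 3506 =0.25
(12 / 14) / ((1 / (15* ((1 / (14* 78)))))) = 15 / 1274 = 0.01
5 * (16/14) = 40/7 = 5.71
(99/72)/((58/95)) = 2.25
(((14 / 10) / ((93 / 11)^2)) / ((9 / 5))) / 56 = 121 / 622728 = 0.00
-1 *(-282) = 282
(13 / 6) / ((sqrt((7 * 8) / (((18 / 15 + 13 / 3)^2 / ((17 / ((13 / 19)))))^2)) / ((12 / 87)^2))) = 2328482 * sqrt(14) / 1283513175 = 0.01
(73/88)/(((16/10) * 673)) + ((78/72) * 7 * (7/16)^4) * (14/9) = 11342605151/26198802432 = 0.43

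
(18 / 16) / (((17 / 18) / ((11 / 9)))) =99 / 68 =1.46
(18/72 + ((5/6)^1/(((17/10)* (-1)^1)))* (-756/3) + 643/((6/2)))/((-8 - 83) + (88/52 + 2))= -179335/46308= -3.87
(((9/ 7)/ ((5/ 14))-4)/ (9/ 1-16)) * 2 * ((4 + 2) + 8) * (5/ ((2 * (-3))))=-4/ 3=-1.33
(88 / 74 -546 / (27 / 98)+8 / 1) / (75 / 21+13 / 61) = -35060543 / 67266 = -521.22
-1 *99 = -99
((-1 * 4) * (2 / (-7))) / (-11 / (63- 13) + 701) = 400 / 245273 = 0.00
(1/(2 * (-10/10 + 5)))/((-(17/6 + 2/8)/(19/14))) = -0.06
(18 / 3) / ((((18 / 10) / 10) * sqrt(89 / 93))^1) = 100 * sqrt(8277) / 267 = 34.07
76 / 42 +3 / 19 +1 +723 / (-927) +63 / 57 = 135322 / 41097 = 3.29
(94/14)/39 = 47/273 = 0.17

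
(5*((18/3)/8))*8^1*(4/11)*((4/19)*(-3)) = -1440/209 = -6.89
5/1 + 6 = 11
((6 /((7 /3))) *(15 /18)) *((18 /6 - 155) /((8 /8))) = -2280 /7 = -325.71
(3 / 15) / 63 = 1 / 315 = 0.00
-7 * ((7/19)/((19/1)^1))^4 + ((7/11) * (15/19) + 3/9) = 468388236605/560457580353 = 0.84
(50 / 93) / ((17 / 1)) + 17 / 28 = 28277 / 44268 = 0.64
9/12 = 3/4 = 0.75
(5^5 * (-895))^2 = 7822509765625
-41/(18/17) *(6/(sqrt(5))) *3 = -697 *sqrt(5)/5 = -311.71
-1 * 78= -78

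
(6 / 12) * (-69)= -69 / 2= -34.50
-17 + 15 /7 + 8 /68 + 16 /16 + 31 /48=-74791 /5712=-13.09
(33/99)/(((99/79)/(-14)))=-1106/297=-3.72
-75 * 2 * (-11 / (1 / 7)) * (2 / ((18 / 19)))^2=1389850 / 27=51475.93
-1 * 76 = -76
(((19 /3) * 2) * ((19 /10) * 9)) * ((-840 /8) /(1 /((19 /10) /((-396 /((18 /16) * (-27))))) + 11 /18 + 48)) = -23334318 /56915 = -409.99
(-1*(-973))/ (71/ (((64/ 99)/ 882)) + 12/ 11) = 0.01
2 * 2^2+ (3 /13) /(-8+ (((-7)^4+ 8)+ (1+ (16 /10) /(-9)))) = 11240663 /1405066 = 8.00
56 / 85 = 0.66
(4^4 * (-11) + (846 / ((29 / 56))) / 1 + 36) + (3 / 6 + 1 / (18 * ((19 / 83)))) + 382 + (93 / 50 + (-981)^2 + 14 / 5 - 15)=238425510997 / 247950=961587.06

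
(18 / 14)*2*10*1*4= 720 / 7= 102.86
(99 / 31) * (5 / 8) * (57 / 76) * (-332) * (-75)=9244125 / 248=37274.70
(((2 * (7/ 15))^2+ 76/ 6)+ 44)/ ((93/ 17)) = 220082/ 20925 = 10.52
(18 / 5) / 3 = 6 / 5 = 1.20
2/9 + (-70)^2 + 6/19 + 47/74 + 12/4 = 62057407/12654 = 4904.17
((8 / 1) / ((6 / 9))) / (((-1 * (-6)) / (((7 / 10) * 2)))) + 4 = 34 / 5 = 6.80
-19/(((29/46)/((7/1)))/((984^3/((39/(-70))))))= 136010223175680/377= 360769822747.16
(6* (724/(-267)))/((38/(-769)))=556756/1691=329.25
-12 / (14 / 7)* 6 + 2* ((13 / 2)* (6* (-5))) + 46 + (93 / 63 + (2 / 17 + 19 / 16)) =-2154673 / 5712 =-377.22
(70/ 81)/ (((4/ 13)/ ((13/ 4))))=9.13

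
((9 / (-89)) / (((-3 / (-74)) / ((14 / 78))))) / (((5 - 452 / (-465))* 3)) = -80290 / 3212989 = -0.02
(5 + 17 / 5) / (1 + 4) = 42 / 25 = 1.68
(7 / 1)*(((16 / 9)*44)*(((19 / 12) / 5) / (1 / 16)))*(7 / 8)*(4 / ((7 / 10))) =374528 / 27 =13871.41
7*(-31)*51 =-11067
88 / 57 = 1.54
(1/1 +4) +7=12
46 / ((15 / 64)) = 2944 / 15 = 196.27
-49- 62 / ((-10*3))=-704 / 15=-46.93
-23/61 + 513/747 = 1568/5063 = 0.31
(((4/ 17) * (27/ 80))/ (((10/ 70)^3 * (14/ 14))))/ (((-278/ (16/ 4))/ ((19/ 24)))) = -58653/ 189040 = -0.31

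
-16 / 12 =-4 / 3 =-1.33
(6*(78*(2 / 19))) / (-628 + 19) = -312 / 3857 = -0.08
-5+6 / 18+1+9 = 5.33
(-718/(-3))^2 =515524/9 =57280.44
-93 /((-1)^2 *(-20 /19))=88.35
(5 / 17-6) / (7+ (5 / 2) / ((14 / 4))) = -679 / 918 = -0.74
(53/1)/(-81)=-53/81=-0.65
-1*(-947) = 947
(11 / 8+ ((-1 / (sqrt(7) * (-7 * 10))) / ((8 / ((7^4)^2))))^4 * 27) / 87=253461969116489422572523 / 3563520000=71126854659575.20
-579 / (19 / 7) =-213.32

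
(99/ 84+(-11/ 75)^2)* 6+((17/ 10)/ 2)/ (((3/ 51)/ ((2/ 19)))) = 2174936/ 249375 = 8.72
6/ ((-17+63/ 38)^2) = 8664/ 339889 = 0.03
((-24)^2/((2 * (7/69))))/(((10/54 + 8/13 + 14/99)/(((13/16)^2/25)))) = 405208089/5091800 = 79.58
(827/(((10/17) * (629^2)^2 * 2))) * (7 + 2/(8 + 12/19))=490411/15100714908520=0.00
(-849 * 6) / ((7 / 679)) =-494118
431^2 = 185761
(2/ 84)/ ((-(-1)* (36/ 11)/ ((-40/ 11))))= -5/ 189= -0.03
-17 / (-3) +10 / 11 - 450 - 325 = -25358 / 33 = -768.42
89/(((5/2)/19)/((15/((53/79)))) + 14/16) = 3206136/31733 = 101.03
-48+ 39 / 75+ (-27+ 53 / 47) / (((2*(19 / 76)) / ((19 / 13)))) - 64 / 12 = -5885771 / 45825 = -128.44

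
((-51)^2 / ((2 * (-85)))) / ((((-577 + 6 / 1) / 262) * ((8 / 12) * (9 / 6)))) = 20043 / 2855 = 7.02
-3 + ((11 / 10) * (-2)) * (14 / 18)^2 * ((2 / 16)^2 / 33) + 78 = 5831951 / 77760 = 75.00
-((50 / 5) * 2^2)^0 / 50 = -1 / 50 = -0.02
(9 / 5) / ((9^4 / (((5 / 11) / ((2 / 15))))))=5 / 5346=0.00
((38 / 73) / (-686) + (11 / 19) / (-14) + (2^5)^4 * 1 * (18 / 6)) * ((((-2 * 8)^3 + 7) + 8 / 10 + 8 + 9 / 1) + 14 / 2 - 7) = -4351972530914458 / 339815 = -12806887662.15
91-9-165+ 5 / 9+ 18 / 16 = -5855 / 72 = -81.32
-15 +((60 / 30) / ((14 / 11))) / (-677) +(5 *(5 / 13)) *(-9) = -1990523 / 61607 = -32.31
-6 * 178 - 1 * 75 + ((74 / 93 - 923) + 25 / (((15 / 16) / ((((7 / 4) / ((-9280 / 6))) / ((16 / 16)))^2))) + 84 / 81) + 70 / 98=-52057585883047 / 25228385280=-2063.45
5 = 5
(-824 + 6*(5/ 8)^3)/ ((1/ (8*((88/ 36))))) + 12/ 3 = -2315683/ 144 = -16081.13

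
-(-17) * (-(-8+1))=119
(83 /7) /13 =83 /91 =0.91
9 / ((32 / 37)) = 333 / 32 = 10.41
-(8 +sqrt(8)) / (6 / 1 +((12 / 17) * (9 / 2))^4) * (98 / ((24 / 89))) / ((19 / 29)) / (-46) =10562817349 * sqrt(2) / 47217930408 +10562817349 / 11804482602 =1.21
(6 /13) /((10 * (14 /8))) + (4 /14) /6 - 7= -9454 /1365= -6.93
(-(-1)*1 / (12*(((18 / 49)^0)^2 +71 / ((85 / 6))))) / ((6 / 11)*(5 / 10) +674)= 935 / 45481044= 0.00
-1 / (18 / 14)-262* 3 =-7081 / 9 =-786.78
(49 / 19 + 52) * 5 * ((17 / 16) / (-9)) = -88145 / 2736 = -32.22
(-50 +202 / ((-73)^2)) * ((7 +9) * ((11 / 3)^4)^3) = -4720823698.66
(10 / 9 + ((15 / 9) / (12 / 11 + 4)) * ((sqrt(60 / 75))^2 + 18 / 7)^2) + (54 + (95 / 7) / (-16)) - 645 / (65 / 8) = -68705983 / 3210480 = -21.40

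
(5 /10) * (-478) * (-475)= 113525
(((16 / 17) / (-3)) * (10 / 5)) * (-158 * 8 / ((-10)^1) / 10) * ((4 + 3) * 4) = -283136 / 1275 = -222.07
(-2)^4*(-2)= -32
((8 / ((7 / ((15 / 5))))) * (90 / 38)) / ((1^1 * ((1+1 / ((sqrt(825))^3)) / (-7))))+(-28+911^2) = 556875 * sqrt(33) / 1333599607+1106669174042676 / 1333599607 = 829836.16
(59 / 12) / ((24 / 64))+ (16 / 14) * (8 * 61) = 35962 / 63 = 570.83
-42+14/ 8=-161/ 4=-40.25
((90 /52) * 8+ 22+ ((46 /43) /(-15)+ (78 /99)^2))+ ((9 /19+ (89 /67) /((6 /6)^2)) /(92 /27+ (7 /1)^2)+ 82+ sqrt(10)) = 121.59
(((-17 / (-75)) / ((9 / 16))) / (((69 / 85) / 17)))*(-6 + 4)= -157216 / 9315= -16.88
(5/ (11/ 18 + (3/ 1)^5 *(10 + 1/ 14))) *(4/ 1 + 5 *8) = 6930/ 77111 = 0.09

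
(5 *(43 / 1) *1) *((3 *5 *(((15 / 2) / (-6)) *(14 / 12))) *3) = -112875 / 8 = -14109.38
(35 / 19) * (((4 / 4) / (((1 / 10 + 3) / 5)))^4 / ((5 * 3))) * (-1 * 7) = -306250000 / 52640697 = -5.82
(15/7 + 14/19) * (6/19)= 0.91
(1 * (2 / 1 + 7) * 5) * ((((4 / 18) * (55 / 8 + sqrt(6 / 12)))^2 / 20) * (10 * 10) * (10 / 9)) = 6875 * sqrt(2) / 81 + 127375 / 216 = 709.73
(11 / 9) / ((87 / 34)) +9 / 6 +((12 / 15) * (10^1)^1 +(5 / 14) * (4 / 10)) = 110941 / 10962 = 10.12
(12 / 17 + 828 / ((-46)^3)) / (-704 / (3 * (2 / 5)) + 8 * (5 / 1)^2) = -37629 / 20863760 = -0.00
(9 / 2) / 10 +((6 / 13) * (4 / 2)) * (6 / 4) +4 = 1517 / 260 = 5.83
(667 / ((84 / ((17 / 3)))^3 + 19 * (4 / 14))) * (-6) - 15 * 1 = -910374516 / 56103875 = -16.23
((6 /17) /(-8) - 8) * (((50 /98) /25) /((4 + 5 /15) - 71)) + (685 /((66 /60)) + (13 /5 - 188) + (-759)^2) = 4226109964291 /7330400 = 576518.33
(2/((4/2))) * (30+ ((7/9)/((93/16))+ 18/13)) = 342952/10881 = 31.52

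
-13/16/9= -13/144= -0.09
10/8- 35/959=665/548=1.21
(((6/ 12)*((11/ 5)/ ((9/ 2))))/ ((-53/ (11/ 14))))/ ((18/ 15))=-121/ 40068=-0.00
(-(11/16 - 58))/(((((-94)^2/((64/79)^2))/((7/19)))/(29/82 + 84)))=1420807136/10739581451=0.13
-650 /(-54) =325 /27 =12.04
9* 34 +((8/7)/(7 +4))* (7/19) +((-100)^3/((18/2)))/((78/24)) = -828516446/24453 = -33882.00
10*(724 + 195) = 9190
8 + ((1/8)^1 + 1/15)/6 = 5783/720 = 8.03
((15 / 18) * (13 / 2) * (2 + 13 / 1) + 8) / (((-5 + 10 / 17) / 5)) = -2023 / 20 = -101.15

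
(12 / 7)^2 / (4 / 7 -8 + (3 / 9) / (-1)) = -432 / 1141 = -0.38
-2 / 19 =-0.11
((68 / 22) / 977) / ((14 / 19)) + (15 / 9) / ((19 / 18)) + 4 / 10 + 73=535886852 / 7146755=74.98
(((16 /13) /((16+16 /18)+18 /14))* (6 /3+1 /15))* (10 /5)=20832 /74425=0.28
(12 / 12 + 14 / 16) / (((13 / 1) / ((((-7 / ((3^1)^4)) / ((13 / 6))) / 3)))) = -35 / 18252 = -0.00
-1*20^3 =-8000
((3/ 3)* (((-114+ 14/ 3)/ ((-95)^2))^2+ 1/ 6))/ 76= 244567043/ 111424455000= 0.00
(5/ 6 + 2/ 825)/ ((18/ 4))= 1379/ 7425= 0.19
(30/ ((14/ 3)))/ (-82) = -45/ 574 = -0.08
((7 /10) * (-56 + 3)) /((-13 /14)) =39.95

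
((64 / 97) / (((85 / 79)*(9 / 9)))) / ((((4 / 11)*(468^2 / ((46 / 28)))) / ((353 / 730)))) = 7055411 / 1153488527100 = 0.00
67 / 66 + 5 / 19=1603 / 1254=1.28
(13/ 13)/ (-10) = -1/ 10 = -0.10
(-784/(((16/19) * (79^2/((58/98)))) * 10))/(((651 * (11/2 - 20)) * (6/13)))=247/121886730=0.00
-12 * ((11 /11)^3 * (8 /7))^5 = -393216 /16807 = -23.40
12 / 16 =3 / 4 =0.75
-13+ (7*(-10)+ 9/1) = -74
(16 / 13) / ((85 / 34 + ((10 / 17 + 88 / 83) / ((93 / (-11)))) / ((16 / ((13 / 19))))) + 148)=319134336 / 39021983507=0.01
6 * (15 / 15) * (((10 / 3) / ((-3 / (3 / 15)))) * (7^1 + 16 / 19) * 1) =-10.46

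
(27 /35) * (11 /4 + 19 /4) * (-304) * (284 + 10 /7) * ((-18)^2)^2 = -2582344094976 /49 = -52700899897.47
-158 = -158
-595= -595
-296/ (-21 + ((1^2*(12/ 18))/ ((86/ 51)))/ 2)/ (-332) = -0.04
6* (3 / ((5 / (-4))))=-72 / 5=-14.40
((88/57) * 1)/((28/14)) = 44/57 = 0.77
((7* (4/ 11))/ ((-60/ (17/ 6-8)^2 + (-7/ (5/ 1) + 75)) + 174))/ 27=67270/ 175069323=0.00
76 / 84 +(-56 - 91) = -146.10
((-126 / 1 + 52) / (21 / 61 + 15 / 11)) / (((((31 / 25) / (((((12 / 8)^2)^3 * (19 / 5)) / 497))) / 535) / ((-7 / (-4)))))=-2849.14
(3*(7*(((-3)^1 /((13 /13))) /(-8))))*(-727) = -45801 /8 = -5725.12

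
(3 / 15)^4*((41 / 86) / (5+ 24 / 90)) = 123 / 849250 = 0.00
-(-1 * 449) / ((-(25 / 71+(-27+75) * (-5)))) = 31879 / 17015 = 1.87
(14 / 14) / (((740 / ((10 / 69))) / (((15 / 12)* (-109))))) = -545 / 20424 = -0.03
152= 152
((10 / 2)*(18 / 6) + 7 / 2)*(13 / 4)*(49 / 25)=23569 / 200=117.84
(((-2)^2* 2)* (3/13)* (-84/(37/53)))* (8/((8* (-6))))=17808/481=37.02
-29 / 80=-0.36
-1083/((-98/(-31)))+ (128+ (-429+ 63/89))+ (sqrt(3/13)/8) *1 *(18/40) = -5607145/8722+ 9 *sqrt(39)/2080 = -642.85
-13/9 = -1.44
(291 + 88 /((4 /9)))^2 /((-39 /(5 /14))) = -398535 /182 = -2189.75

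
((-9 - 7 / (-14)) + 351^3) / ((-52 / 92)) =-1989202955 / 26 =-76507805.96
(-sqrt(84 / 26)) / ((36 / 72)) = -2*sqrt(546) / 13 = -3.59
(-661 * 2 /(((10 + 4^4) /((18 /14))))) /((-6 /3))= 5949 /1862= 3.19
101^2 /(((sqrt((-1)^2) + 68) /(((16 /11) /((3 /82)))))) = 5877.78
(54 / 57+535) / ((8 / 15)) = 152745 / 152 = 1004.90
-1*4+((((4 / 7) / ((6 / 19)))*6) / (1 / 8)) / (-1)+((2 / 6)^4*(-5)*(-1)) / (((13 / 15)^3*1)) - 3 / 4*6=-8790235 / 92274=-95.26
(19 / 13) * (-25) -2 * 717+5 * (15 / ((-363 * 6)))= -1470.57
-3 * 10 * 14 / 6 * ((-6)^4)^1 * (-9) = 816480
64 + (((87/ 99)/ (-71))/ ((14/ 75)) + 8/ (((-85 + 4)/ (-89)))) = 64408139/ 885654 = 72.72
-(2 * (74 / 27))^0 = -1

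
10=10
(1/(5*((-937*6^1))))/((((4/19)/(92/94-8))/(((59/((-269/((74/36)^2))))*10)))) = -84405695/7676526168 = -0.01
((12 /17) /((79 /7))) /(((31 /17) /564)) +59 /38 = 1944779 /93062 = 20.90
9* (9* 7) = 567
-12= -12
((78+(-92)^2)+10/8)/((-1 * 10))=-34173/40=-854.32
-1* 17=-17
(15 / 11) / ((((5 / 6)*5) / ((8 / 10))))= 72 / 275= 0.26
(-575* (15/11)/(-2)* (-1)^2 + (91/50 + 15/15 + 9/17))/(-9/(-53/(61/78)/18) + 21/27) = 11462368671/91845050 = 124.80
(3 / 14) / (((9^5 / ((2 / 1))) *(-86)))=-1 / 11849166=-0.00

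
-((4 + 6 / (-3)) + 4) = -6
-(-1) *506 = 506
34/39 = 0.87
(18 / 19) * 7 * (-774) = -5132.84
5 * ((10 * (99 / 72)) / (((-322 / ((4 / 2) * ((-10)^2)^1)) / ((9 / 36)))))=-6875 / 644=-10.68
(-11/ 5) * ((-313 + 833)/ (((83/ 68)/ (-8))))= 622336/ 83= 7498.02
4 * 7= 28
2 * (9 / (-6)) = -3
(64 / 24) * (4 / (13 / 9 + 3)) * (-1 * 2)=-24 / 5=-4.80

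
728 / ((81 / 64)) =46592 / 81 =575.21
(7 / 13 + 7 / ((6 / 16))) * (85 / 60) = 12733 / 468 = 27.21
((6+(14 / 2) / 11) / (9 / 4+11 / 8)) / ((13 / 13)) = 584 / 319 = 1.83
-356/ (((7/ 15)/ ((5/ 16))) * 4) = -6675/ 112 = -59.60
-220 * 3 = -660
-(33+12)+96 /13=-489 /13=-37.62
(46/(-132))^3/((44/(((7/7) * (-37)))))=450179/12649824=0.04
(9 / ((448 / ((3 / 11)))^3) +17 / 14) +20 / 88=172521947379 / 119677386752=1.44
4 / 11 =0.36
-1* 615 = -615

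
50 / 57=0.88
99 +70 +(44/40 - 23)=1471/10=147.10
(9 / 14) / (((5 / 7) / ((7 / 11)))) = 63 / 110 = 0.57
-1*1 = -1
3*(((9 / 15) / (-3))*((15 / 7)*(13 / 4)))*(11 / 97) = -1287 / 2716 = -0.47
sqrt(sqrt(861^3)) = 861^(3/4) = 158.95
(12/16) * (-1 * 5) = -15/4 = -3.75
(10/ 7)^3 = 1000/ 343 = 2.92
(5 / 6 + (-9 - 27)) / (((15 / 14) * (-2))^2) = -10339 / 1350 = -7.66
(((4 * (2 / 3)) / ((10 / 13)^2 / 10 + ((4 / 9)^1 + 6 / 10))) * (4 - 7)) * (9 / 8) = -68445 / 8393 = -8.16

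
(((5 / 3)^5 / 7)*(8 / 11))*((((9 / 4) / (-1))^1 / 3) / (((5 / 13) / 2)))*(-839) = 4371.89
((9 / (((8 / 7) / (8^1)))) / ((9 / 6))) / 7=6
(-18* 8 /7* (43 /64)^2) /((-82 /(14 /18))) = 1849 /20992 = 0.09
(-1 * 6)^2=36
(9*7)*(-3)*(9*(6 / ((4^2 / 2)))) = -5103 / 4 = -1275.75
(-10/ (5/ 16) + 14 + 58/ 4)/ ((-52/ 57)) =399/ 104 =3.84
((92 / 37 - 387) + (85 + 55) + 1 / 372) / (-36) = 3365447 / 495504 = 6.79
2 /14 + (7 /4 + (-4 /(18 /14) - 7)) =-2071 /252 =-8.22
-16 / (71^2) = -16 / 5041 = -0.00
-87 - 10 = -97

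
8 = 8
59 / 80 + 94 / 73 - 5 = -17373 / 5840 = -2.97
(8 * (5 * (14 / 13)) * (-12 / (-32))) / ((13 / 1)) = 210 / 169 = 1.24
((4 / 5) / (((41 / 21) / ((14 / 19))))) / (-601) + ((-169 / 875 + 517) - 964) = -183195839426 / 409656625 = -447.19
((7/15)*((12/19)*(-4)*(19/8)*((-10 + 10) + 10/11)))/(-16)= 7/44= 0.16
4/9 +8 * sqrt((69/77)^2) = 5276/693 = 7.61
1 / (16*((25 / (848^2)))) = 44944 / 25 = 1797.76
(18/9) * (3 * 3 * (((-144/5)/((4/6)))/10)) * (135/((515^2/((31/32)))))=-0.04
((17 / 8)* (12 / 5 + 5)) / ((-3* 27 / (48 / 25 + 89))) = -1429717 / 81000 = -17.65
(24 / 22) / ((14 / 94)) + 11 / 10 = 8.42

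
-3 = -3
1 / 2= 0.50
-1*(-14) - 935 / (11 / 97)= -8231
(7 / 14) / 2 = 1 / 4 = 0.25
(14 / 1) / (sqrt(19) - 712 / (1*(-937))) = -9340016 / 16174467 +12291566*sqrt(19) / 16174467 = 2.74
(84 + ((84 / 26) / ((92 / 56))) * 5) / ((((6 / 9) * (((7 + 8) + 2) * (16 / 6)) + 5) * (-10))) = -126252 / 473915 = -0.27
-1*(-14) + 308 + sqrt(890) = sqrt(890) + 322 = 351.83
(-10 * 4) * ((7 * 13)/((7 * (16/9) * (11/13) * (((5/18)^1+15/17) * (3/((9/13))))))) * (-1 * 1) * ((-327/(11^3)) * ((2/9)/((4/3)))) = -5853627/2079022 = -2.82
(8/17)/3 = 0.16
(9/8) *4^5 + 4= 1156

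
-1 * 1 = -1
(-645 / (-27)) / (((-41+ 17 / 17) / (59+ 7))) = -473 / 12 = -39.42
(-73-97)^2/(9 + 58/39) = 2755.75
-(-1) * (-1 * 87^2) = -7569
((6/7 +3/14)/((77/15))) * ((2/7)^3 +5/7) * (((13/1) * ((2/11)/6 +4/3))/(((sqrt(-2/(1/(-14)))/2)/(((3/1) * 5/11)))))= 15136875 * sqrt(7)/28471058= 1.41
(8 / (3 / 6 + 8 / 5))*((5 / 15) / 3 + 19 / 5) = 14.90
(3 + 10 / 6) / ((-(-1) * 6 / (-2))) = -14 / 9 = -1.56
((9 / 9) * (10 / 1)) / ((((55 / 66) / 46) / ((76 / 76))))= 552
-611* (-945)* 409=236154555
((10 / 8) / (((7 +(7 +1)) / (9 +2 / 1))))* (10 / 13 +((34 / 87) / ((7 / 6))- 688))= -9969949 / 15834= -629.65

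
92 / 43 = 2.14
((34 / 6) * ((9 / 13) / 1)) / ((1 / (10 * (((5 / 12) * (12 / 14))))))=1275 / 91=14.01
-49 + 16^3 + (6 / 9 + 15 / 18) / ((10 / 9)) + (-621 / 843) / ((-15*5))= 113758911 / 28100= 4048.36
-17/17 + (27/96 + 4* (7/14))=1.28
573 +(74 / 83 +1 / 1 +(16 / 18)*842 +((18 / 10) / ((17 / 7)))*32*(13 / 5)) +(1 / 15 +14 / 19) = 8359212829 / 6032025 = 1385.81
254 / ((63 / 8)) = 2032 / 63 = 32.25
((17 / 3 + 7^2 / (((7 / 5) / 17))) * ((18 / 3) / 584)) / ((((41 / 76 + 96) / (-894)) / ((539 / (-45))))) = 499943276 / 730365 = 684.51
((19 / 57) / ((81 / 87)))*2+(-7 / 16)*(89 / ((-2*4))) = 57887 / 10368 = 5.58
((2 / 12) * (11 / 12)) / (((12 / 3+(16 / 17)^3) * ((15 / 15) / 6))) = 54043 / 284976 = 0.19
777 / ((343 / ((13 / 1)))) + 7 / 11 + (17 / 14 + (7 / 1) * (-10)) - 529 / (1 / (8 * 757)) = -3453548391 / 1078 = -3203662.70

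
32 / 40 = 4 / 5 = 0.80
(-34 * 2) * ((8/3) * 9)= -1632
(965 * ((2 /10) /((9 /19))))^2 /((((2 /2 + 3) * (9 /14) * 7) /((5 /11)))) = 67234445 /16038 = 4192.20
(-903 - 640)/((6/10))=-7715/3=-2571.67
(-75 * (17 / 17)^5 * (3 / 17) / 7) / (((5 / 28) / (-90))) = 16200 / 17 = 952.94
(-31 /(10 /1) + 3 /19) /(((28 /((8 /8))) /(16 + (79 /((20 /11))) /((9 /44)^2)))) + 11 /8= -235772909 /2154600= -109.43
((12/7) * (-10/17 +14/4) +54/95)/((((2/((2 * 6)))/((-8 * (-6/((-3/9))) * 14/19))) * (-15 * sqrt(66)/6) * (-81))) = -446976 * sqrt(66)/1687675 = -2.15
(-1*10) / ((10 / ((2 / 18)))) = -1 / 9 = -0.11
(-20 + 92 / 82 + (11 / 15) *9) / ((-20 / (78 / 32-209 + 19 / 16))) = -4135431 / 32800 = -126.08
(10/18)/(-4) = -0.14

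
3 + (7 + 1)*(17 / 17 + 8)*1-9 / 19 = 1416 / 19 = 74.53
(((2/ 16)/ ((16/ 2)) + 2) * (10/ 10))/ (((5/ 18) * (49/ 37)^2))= 4.14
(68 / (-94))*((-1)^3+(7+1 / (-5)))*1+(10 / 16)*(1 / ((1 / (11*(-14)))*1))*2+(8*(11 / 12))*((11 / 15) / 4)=-195.35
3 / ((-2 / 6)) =-9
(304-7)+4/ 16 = 1189/ 4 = 297.25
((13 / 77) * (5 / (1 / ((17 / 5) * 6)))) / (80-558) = -663 / 18403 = -0.04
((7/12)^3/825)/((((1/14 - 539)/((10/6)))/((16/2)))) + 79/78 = 5310818837/5243624100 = 1.01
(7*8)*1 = 56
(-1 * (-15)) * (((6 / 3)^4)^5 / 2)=7864320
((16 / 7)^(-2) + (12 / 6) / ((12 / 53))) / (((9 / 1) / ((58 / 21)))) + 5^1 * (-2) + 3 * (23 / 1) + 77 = 10071335 / 72576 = 138.77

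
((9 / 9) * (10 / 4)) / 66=5 / 132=0.04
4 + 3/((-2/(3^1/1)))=-1/2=-0.50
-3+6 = 3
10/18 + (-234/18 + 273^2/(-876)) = -256291/2628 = -97.52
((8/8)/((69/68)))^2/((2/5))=11560/4761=2.43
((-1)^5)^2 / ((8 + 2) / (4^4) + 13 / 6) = 384 / 847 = 0.45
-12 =-12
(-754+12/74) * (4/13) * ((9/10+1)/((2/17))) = -9009116/2405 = -3745.99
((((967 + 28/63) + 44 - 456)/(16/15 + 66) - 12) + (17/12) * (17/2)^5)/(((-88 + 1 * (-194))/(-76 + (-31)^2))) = -3581441323585/18156288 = -197256.25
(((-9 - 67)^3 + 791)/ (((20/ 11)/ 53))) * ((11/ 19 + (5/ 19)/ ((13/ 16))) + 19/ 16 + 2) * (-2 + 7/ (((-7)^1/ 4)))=2477724531645/ 7904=313477293.98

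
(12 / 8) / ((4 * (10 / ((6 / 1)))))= 9 / 40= 0.22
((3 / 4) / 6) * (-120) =-15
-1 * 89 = -89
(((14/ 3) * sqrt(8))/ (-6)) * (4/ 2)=-28 * sqrt(2)/ 9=-4.40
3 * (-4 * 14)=-168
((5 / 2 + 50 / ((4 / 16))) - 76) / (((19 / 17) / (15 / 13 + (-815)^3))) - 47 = -15134066042539 / 247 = -61271522439.43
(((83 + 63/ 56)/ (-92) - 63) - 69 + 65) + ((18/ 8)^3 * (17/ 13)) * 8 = 490351/ 9568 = 51.25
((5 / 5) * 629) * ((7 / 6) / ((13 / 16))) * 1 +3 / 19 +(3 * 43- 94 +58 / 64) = 22271345 / 23712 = 939.24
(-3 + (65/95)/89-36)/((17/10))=-659360/28747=-22.94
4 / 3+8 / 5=44 / 15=2.93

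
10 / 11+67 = 747 / 11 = 67.91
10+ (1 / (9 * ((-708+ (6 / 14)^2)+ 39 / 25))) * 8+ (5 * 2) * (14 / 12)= 42174295 / 1946619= 21.67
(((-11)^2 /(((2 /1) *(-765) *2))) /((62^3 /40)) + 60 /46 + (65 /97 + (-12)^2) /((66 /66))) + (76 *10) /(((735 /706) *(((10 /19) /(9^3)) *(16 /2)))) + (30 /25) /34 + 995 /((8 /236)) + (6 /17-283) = 310145675978945347 /1993114065348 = 155608.59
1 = 1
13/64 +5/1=333/64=5.20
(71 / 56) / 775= 71 / 43400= 0.00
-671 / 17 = -39.47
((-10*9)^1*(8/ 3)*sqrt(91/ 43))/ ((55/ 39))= -1872*sqrt(3913)/ 473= -247.57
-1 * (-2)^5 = 32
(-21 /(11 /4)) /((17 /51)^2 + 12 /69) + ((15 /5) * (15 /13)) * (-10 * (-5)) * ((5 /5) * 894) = 1305237456 /8437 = 154703.98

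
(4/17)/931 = 4/15827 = 0.00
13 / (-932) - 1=-945 / 932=-1.01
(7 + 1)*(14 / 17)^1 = 112 / 17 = 6.59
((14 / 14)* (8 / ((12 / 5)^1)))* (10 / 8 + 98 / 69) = 8.90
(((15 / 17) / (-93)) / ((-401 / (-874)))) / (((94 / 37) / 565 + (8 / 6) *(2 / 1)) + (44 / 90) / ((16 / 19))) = -6577549200 / 1034309781739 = -0.01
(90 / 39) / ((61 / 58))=1740 / 793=2.19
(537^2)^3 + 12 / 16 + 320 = 95919234805390919 / 4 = 23979808701347729.75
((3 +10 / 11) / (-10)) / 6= -43 / 660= -0.07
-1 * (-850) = 850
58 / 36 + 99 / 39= 971 / 234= 4.15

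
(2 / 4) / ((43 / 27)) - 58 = -4961 / 86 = -57.69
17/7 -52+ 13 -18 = -382/7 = -54.57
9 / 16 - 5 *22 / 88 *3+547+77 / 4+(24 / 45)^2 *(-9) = 224201 / 400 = 560.50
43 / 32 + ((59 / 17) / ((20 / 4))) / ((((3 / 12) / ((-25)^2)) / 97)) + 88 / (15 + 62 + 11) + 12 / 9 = 274710001 / 1632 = 168327.21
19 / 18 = 1.06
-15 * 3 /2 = -45 /2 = -22.50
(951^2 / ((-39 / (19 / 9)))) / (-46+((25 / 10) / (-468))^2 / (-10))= 85780626048 / 80600837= 1064.26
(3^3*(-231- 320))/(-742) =20.05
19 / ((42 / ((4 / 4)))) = 19 / 42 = 0.45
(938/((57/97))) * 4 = 363944/57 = 6384.98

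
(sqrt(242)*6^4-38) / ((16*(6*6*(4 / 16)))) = -19 / 72 + 99*sqrt(2) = 139.74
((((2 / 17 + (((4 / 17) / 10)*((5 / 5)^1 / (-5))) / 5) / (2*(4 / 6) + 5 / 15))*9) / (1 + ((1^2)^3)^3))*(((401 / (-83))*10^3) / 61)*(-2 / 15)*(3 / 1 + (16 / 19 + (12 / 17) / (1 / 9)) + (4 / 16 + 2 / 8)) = 24735104352 / 695023325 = 35.59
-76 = -76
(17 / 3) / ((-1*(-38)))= 17 / 114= 0.15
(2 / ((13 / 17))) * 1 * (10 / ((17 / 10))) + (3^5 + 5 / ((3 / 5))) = 10402 / 39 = 266.72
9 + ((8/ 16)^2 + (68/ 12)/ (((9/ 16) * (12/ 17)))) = 7621/ 324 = 23.52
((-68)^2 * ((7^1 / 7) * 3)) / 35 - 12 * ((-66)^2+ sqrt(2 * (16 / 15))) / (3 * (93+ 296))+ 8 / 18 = 43131772 / 122535 - 16 * sqrt(30) / 5835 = 351.98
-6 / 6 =-1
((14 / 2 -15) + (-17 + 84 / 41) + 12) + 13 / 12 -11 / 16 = -20773 / 1968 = -10.56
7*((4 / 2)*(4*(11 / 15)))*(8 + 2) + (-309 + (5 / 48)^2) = 234265 / 2304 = 101.68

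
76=76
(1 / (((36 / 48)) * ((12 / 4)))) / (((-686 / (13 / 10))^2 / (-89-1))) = -169 / 1176490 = -0.00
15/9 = 5/3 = 1.67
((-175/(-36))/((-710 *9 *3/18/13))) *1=-455/7668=-0.06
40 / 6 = 20 / 3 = 6.67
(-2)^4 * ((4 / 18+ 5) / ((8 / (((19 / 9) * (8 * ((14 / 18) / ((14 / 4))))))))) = 28576 / 729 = 39.20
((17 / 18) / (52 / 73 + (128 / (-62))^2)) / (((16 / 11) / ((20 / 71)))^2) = 721523605 / 101330391168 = 0.01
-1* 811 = -811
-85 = -85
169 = 169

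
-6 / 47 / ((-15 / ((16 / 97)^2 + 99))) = 1863494 / 2211115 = 0.84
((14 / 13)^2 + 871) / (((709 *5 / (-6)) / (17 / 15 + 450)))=-398968786 / 599105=-665.94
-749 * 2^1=-1498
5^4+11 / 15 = 9386 / 15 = 625.73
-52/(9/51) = -884/3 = -294.67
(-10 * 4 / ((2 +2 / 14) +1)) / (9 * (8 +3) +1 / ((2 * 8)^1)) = -448 / 3487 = -0.13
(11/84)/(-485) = -11/40740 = -0.00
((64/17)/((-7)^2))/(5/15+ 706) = 192/1765127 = 0.00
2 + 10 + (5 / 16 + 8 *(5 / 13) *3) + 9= 6353 / 208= 30.54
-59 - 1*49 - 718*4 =-2980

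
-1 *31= -31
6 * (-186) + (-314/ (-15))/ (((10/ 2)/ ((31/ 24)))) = -999533/ 900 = -1110.59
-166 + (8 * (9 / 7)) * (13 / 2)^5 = 3336989 / 28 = 119178.18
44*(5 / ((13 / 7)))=1540 / 13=118.46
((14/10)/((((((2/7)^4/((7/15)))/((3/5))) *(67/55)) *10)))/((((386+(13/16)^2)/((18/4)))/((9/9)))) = 0.06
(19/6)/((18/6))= 1.06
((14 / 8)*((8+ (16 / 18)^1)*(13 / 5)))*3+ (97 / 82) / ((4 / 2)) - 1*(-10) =64907 / 492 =131.92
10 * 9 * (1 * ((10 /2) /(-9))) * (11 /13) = -550 /13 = -42.31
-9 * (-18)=162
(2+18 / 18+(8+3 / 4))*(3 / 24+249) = 93671 / 32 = 2927.22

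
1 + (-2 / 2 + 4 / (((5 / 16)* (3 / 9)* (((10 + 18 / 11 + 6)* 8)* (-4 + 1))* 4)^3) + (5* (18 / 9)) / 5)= 3650690669 / 1825346000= 2.00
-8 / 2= -4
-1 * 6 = -6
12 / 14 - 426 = -2976 / 7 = -425.14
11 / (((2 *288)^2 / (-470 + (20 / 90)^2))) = -209363 / 13436928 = -0.02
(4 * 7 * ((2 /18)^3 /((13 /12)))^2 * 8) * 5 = 17920 /9979281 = 0.00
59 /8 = 7.38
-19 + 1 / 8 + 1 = -143 / 8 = -17.88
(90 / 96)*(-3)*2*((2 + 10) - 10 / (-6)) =-615 / 8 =-76.88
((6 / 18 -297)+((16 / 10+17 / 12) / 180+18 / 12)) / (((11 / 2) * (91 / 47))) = -149818093 / 5405400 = -27.72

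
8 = 8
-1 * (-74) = 74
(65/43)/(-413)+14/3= 248431/53277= 4.66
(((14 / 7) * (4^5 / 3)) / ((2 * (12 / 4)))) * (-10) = -10240 / 9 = -1137.78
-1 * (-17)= 17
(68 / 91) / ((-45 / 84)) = -272 / 195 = -1.39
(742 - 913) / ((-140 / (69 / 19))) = 621 / 140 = 4.44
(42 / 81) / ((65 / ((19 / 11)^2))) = 5054 / 212355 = 0.02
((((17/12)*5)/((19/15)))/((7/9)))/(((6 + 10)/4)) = 1.80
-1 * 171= -171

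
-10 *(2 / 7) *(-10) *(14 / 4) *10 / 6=500 / 3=166.67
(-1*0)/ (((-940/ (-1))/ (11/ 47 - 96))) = 0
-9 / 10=-0.90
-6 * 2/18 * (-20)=40/3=13.33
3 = 3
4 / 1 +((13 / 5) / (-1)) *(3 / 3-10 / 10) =4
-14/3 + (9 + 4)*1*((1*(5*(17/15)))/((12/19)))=4031/36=111.97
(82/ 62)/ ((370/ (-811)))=-33251/ 11470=-2.90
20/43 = 0.47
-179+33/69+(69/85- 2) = -351333/1955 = -179.71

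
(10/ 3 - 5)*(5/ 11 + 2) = -45/ 11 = -4.09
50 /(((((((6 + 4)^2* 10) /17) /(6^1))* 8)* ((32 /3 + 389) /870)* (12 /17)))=1.97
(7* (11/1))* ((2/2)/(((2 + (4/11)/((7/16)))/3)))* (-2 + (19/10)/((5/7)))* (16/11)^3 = 165.72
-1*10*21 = -210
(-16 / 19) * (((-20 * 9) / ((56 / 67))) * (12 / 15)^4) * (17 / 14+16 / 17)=16671744 / 104125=160.11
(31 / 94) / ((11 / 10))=155 / 517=0.30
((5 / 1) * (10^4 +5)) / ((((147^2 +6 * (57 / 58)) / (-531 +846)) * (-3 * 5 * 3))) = -3385025 / 208944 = -16.20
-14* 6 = -84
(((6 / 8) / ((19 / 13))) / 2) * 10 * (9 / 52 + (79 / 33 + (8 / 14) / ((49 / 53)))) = 9373535 / 1146992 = 8.17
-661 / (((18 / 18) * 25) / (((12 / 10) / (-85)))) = 3966 / 10625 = 0.37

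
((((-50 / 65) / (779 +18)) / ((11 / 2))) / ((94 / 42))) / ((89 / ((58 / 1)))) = -24360 / 476740693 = -0.00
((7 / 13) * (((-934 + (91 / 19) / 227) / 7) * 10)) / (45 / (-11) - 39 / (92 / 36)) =5095737515 / 137256912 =37.13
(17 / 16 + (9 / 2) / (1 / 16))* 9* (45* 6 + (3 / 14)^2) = 79552287 / 448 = 177572.07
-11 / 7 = -1.57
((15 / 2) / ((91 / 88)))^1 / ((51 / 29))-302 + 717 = 419.12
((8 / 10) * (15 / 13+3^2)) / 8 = 1.02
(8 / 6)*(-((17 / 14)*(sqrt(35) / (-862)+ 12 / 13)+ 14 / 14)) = -772 / 273+ 17*sqrt(35) / 9051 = -2.82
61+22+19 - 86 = 16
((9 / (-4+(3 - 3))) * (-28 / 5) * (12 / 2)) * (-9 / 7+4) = 1026 / 5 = 205.20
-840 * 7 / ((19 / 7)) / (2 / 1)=-20580 / 19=-1083.16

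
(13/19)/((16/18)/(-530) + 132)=31005/5981504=0.01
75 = 75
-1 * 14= -14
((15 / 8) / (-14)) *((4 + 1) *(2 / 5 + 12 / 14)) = -165 / 196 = -0.84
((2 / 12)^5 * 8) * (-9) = -1 / 108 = -0.01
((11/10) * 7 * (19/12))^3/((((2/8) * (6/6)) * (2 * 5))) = 3131359847/4320000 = 724.85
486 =486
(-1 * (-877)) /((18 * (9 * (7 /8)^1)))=3508 /567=6.19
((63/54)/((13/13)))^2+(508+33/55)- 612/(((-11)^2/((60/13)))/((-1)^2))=137780789/283140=486.62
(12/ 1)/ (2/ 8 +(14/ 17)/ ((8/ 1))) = 34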